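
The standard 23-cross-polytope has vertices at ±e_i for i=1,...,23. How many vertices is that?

Number of vertices = 2n = 46.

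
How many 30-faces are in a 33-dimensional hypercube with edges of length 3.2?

Number of 30-faces = C(33,30) · 2^(33-30) = 5456 · 8 = 43648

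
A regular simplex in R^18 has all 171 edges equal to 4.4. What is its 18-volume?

V_18 = √(19) · 4.4^18 / (18! · 2^(18/2)) ≈ 5.08059e-07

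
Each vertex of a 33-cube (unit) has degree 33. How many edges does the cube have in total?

Each of the 2^33 = 8589934592 vertices has degree 33; total edges = 33·2^33/2 = 141733920768.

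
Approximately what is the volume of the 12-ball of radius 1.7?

The n-ball volume is π^(n/2)·r^n/Γ(n/2+1). With n=12, r=1.7: V ≈ 777.954.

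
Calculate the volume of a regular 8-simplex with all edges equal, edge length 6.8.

Volume = 6.8^8 · √(9/2^8) / 8! ≈ 21.2595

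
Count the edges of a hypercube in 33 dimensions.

The 33-cube has n·2^(n-1) = 33·2^32 = 33·4294967296 = 141733920768 edges.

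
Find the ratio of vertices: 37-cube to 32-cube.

The 37-cube has 2^37 = 137438953472 vertices. The 32-cube has 2^32 = 4294967296 vertices. Ratio: 137438953472/4294967296 = 32.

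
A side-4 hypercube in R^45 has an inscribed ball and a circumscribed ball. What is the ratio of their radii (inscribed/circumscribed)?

r_in = 4/2 (half the side); r_out = 4√45/2 (half the diagonal). Ratio = 1/√45 ≈ 0.149071.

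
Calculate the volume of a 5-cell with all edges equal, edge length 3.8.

V_4 = √(5) · 3.8^4 / (4! · 2^(4/2)) ≈ 4.85678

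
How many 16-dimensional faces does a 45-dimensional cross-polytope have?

Each 16-face is the convex hull of 17 vertices, one chosen as ±e_i from each of 17 distinct axes: 2^17·C(45,17) = 144581408049070080.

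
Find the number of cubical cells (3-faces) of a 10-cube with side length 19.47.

f_3(10-cube) = (10 choose 3) · 2^7 = 15360.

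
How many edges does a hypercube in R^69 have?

Number of 1-faces = C(69,1)·2^(69-1) = 69·295147905179352825856 = 20365205457375344984064.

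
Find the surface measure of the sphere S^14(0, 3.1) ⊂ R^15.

S = n·V_n(r)/r = 15·V_15(3.1)/3.1 (volume-to-surface relation), giving 4.33097e+07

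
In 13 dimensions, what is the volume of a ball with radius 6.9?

V_13(6.9) = π^(13/2) · (6.9)^13 / Γ(13/2 + 1) ≈ 7.31778e+10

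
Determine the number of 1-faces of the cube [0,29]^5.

Number of 1-faces = C(5,1) · 2^(5-1) = 5 · 16 = 80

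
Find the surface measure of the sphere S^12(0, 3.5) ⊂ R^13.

|∂B_13(3.5)| = 1977326743·π^6/47520 ≈ 4.00038e+07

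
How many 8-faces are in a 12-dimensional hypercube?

Choose 8 of 12 axes to span the face (C(12,8) = 495 ways), then fix each of the remaining 4 coordinates at one of its two extreme values (2^4 = 16 ways): 495·16 = 7920.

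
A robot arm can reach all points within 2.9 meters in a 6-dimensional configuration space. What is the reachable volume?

V_6(2.9) = π^(6/2) · (2.9)^6 / Γ(6/2 + 1) ≈ 3073.88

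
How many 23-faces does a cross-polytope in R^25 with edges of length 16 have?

f_23(25-orthoplex) = 2^24 · (25 choose 24) = 419430400.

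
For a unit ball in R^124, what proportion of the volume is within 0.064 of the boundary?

1 - (1-0.064)^124 ≈ 0.999726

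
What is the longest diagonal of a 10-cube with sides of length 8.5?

d = √(8.5² + 8.5² + ... + 8.5²) [10 terms] = √(10·8.5²) = 8.5√10 ≈ 26.8794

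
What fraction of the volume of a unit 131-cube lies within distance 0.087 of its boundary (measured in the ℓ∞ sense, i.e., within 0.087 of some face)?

The inner cube has side 1-2·0.087 = 0.826 and volume (0.826)^131 ≈ 1.332e-11, so the shell holds 1 - 1.332e-11 of the volume.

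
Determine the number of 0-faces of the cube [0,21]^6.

Choose 0 of 6 axes to span the face (C(6,0) = 1 way), then fix each of the remaining 6 coordinates at one of its two extreme values (2^6 = 64 ways): 1·64 = 64.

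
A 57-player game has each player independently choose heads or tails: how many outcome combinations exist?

Each vertex is a binary string of length 57, so there are 2^57 = 144115188075855872.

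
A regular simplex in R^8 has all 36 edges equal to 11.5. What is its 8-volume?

For a regular n-simplex with edge a, V = (a^n / n!)·√((n+1)/2^n). With a=11.5, n=8: V ≈ 1422.54.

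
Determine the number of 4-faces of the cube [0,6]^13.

Number of 4-faces = C(13,4) · 2^(13-4) = 715 · 512 = 366080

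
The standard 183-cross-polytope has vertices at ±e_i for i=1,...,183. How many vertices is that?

The 183-dimensional cross-polytope has 2n = 2·183 = 366 vertices.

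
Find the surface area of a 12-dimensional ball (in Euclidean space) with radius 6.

S_12(6) = 2·π^(12/2)·(6)^11 / Γ(12/2) = 30233088·π^6/5 ≈ 5.81315e+09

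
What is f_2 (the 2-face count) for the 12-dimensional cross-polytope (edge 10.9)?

An n-cross-polytope has 2^(k+1)·C(n,k+1) k-faces. Here 2^3·C(12,3) = 8·220 = 1760.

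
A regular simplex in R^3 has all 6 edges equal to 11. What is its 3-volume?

Volume = (√2/12) · 11³ = 156.86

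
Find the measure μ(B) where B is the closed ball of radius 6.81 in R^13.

The n-ball volume is π^(n/2)·r^n/Γ(n/2+1). With n=13, r=6.81: V ≈ 6.16955e+10.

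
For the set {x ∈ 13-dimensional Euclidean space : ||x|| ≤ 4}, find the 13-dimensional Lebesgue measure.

Volume = π^{13/2}·(4)^13/Γ(15/2) = 8589934592·π^6/135135 ≈ 6.11113e+07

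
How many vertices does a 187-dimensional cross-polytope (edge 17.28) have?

The 187-dimensional cross-polytope has 2n = 2·187 = 374 vertices.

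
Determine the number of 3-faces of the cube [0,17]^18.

An n-cube has C(n,k)·2^(n-k) k-faces. Here C(18,3)·2^15 = 816·32768 = 26738688.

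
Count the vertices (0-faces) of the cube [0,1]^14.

Each vertex is a binary string of length 14, so there are 2^14 = 16384.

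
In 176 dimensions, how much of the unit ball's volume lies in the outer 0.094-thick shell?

V(inner)/V(outer) = ((1-0.094)/1)^176 ≈ 2.848e-08, so the shell fraction is 0.9999999715.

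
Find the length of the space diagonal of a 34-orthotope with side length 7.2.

||(7.2,7.2,...,7.2)|| = √(34)·7.2 ≈ 41.9829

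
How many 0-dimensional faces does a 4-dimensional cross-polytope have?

f_0(4-orthoplex) = 2^1 · (4 choose 1) = 8.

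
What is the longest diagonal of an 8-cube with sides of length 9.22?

The space diagonal of an n-cube of side s is s√n. Here 9.22·√8 ≈ 26.0781.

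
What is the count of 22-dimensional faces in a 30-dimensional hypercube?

Number of 22-faces = C(30,22) · 2^(30-22) = 5852925 · 256 = 1498348800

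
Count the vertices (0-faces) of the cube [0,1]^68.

The 68-cube has 2^68 = 295147905179352825856 vertices.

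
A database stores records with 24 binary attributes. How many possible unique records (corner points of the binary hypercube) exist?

The 24-cube has 2^24 = 16777216 vertices.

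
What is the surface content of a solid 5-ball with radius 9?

|∂B_5(9)| = 17496·π^2 ≈ 172679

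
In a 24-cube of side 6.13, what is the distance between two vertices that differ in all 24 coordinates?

Diagonal = √24 · 6.13 ≈ 30.0307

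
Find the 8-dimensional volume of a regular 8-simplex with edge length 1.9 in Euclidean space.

V_8 = √(9) · 1.9^8 / (8! · 2^(8/2)) ≈ 0.000789786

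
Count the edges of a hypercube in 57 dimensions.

The 57-cube has n·2^(n-1) = 57·2^56 = 57·72057594037927936 = 4107282860161892352 edges.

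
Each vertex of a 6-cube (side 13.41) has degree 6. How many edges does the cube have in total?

Each of the 2^6 = 64 vertices has degree 6; total edges = 6·2^6/2 = 192.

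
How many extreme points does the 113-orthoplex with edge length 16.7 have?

The 113-dimensional cross-polytope has 2n = 2·113 = 226 vertices.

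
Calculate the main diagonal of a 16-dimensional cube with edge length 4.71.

d = √(4.71² + 4.71² + ... + 4.71²) [16 terms] = √(16·4.71²) = 4.71√16 = 18.84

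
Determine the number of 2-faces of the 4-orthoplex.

Each 2-face is the convex hull of 3 vertices, one chosen as ±e_i from each of 3 distinct axes: 2^3·C(4,3) = 32.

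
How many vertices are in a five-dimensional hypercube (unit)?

An n-cube has C(n,k)·2^(n-k) k-faces. Here C(5,0)·2^5 = 1·32 = 32.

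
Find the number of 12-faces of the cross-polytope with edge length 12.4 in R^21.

Number of 12-faces = 2^(12+1) · C(21,12+1) = 8192 · 203490 = 1666990080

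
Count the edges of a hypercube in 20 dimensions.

An n-cube has n·2^(n-1) edges. With n = 20: 20·524288 = 10485760.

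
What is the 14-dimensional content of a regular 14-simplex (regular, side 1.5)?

For a regular n-simplex with edge a, V = (a^n / n!)·√((n+1)/2^n). With a=1.5, n=14: V ≈ 1.01322e-10.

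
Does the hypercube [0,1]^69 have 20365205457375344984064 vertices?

False. The 69-cube has 2^69 = 590295810358705651712 vertices.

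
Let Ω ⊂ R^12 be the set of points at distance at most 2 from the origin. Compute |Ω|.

The n-ball volume is π^(n/2)·r^n/Γ(n/2+1). With n=12, r=2: V = 256·π^6/45 ≈ 5469.24.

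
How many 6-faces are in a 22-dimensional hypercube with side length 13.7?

Choose 6 of 22 axes to span the face (C(22,6) = 74613 ways), then fix each of the remaining 16 coordinates at one of its two extreme values (2^16 = 65536 ways): 74613·65536 = 4889837568.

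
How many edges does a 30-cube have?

An n-cube has n·2^(n-1) edges. With n = 30: 30·536870912 = 16106127360.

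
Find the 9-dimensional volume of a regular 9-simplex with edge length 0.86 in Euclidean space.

V = (0.86^9 / 9!) · √((9+1) / 2^9) ≈ 9.91033e-08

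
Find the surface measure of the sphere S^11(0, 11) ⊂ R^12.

The surface area of an n-ball is 2π^(n/2) r^(n-1) / Γ(n/2). For n=12, r=11: 285311670611·π^6/60 ≈ 4.57159e+12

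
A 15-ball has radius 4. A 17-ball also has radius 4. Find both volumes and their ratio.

V_15(4) ≈ 4.09572e+08. V_17(4) ≈ 2.42204e+09. Ratio V_15/V_17 ≈ 0.1691.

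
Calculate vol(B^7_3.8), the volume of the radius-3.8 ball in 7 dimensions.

V_7(3.8) = π^(7/2) · (3.8)^7 / Γ(7/2 + 1) ≈ 54058.7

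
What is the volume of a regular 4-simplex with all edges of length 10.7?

For a regular n-simplex with edge a, V = (a^n / n!)·√((n+1)/2^n). With a=10.7, n=4: V ≈ 305.316.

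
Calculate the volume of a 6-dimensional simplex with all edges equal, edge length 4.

Volume = 4^6 · √(7/2^6) / 6! ≈ 1.88142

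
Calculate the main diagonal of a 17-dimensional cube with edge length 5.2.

The space diagonal of an n-cube of side s is s√n. Here 5.2·√17 ≈ 21.4401.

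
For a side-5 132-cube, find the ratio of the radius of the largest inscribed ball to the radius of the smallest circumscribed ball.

For an n-cube of any side s, the inradius is s/2 and the circumradius is s√n/2, so the ratio is 1/√132 ≈ 0.0870388.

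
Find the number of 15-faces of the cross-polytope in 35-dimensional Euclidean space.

Each 15-face is the convex hull of 16 vertices, one chosen as ±e_i from each of 16 distinct axes: 2^16·C(35,16) = 266071503667200.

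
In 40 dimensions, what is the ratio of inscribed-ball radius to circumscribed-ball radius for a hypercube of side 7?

r_in / r_out = (7/2) / (7√40/2) = 1/√40 ≈ 0.158114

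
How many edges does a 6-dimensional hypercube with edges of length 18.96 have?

Number of 1-faces = C(6,1)·2^(6-1) = 6·32 = 192.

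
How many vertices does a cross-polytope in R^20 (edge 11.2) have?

An n-cross-polytope has 2^(k+1)·C(n,k+1) k-faces. Here 2^1·C(20,1) = 2·20 = 40.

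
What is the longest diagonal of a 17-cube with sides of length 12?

Diagonal = √17 · 12 ≈ 49.4773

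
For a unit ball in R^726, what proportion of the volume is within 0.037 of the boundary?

1 - (1-0.037)^726 ≈ 1 - 1.296e-12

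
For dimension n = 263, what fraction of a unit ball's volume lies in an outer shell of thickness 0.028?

1 - (1-0.028)^263 ≈ 0.99943 ≈ 99.94%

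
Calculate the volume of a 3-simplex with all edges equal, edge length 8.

Volume = (√2/12) · 8³ = 60.3398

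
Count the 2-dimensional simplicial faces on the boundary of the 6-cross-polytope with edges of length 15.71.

f_2(6-orthoplex) = 2^3 · (6 choose 3) = 160.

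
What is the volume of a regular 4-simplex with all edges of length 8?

Volume = 8^4 · √(5/2^4) / 4! ≈ 95.4056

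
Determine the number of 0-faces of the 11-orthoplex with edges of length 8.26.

An n-cross-polytope has 2^(k+1)·C(n,k+1) k-faces. Here 2^1·C(11,1) = 2·11 = 22.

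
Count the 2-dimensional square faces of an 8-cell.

f_2(4-cube) = (4 choose 2) · 2^2 = 24.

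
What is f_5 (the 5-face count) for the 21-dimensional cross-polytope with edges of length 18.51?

Number of 5-faces = 2^(5+1) · C(21,5+1) = 64 · 54264 = 3472896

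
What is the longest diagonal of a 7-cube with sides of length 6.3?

d = √(6.3² + 6.3² + ... + 6.3²) [7 terms] = √(7·6.3²) = 6.3√7 ≈ 16.6682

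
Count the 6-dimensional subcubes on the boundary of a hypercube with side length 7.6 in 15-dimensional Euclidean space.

Number of 6-faces = C(15,6) · 2^(15-6) = 5005 · 512 = 2562560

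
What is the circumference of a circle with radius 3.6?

S_2(3.6) = 2·π^(2/2)·(3.6)^1 / Γ(2/2) = 2πr = 2π·3.6 ≈ 22.6195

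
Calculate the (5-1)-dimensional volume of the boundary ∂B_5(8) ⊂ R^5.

|∂B_5(8)| = 32768·π^2/3 ≈ 107802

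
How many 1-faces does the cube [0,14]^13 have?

Number of 1-faces = C(13,1)·2^(13-1) = 13·4096 = 53248.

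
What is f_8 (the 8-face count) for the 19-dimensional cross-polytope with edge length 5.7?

An n-cross-polytope has 2^(k+1)·C(n,k+1) k-faces. Here 2^9·C(19,9) = 512·92378 = 47297536.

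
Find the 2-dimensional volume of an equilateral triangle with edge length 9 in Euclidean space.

Area = (√3/4) · 9² = 35.074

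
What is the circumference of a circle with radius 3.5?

S_2(3.5) = 2·π^(2/2)·(3.5)^1 / Γ(2/2) = 2πr = 2π·3.5 ≈ 21.9911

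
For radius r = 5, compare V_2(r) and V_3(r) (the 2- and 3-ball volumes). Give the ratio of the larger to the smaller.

V_2(5) ≈ 78.5398, V_3(5) ≈ 523.599. The 3-ball is larger by a factor of 6.667.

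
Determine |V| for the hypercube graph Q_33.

The 33-cube has 2^33 = 8589934592 vertices.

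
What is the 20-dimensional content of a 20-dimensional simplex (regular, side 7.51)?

V = (7.51^20 / 20!) · √((20+1) / 2^20) ≈ 0.000599079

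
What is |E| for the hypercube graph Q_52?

An n-cube has n·2^(n-1) edges. With n = 52: 52·2251799813685248 = 117093590311632896.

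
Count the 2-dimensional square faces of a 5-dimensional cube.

Number of 2-faces = C(5,2) · 2^(5-2) = 10 · 8 = 80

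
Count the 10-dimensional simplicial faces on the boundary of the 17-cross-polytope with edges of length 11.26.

Each 10-face is the convex hull of 11 vertices, one chosen as ±e_i from each of 11 distinct axes: 2^11·C(17,11) = 25346048.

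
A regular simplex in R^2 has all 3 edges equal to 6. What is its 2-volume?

Area = (√3/4) · 6² = 15.5885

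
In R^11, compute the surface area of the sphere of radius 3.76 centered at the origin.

S_11(3.76) = 2·π^(11/2)·(3.76)^10 / Γ(11/2) ≈ 1.17051e+07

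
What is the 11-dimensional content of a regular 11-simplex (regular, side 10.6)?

V_11 = √(12) · 10.6^11 / (11! · 2^(11/2)) ≈ 364.028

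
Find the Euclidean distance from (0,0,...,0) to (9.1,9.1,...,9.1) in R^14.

The space diagonal of an n-cube of side s is s√n. Here 9.1·√14 ≈ 34.0491.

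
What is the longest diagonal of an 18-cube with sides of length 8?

||(8,8,...,8)|| = √(18)·8 ≈ 33.9411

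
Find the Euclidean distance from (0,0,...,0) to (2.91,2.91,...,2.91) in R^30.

||(2.91,2.91,...,2.91)|| = √(30)·2.91 ≈ 15.9387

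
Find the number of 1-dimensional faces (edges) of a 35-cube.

The 35-cube has n·2^(n-1) = 35·2^34 = 35·17179869184 = 601295421440 edges.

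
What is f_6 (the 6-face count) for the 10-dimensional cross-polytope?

f_6(10-orthoplex) = 2^7 · (10 choose 7) = 15360.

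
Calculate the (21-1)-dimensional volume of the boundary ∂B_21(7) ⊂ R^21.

S = n·V_n(r)/r = 21·V_21(7)/7 (volume-to-surface relation), giving 23344937339644196864·π^10/93532725 ≈ 2.33737e+16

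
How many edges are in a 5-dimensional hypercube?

f_1(5-cube) = (5 choose 1) · 2^4 = 80.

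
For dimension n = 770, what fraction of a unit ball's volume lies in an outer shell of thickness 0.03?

1 - (1-0.03)^770 ≈ 1 - 6.52e-11 ≈ (100 - 6.52e-09)%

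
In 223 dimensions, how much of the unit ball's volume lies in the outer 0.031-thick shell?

V(inner)/V(outer) = ((1-0.031)/1)^223 ≈ 0.0008917, so the shell fraction is 0.999108.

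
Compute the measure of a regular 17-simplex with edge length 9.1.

V_17 = √(18) · 9.1^17 / (17! · 2^(17/2)) ≈ 0.663004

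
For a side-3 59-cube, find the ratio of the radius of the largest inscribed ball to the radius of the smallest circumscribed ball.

r_in = 3/2 (half the side); r_out = 3√59/2 (half the diagonal). Ratio = 1/√59 ≈ 0.130189.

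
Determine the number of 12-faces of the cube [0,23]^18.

f_12(18-cube) = (18 choose 12) · 2^6 = 1188096.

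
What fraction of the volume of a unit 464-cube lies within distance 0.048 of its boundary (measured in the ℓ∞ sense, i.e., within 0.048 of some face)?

The inner cube has side 1-2·0.048 = 0.904 and volume (0.904)^464 ≈ 4.594e-21, so the shell holds 1 - 4.594e-21 of the volume.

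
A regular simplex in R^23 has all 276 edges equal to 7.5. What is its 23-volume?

Volume = 7.5^23 · √(24/2^23) / 23! ≈ 8.75337e-06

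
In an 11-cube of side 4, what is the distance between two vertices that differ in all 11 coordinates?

||(4,4,...,4)|| = √(11)·4 ≈ 13.2665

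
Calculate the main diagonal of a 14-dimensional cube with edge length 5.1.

||(5.1,5.1,...,5.1)|| = √(14)·5.1 ≈ 19.0825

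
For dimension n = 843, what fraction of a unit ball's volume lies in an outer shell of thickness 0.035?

1 - (1-0.035)^843 ≈ 1 - 9.047e-14 ≈ (100 - 9.05e-12)%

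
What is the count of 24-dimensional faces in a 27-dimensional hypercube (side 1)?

Number of 24-faces = C(27,24) · 2^(27-24) = 2925 · 8 = 23400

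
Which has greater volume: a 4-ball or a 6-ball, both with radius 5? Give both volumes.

V_4(5) ≈ 3084.25. V_6(5) ≈ 80745.5. The 6-ball is larger.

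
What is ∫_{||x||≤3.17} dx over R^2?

Volume = π^{2/2}·(3.17)^2/Γ(2) ≈ 31.5696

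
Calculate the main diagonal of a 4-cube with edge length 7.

Diagonal = √4 · 7 = 14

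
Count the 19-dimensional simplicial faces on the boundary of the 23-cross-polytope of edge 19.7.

Each 19-face is the convex hull of 20 vertices, one chosen as ±e_i from each of 20 distinct axes: 2^20·C(23,20) = 1857028096.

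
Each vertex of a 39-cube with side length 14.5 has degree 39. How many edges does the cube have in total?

Number of 1-faces = C(39,1)·2^(39-1) = 39·274877906944 = 10720238370816.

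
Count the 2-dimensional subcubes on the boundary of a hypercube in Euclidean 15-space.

f_2(15-cube) = (15 choose 2) · 2^13 = 860160.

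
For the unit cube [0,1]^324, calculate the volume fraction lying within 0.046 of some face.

1 - (1 - 2·0.046)^324 = 1 - 0.908^324 ≈ 1 - 2.629e-14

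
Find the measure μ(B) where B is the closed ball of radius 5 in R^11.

V_11(5) = π^(11/2) · (5)^11 / Γ(11/2 + 1) = 625000000·π^5/2079 ≈ 9.19973e+07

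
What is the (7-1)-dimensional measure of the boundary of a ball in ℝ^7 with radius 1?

S_7(1) = 2·π^(7/2)·(1)^6 / Γ(7/2) = 16·π^3/15 ≈ 33.0734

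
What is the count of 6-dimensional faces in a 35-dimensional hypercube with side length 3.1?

An n-cube has C(n,k)·2^(n-k) k-faces. Here C(35,6)·2^29 = 1623160·536870912 = 871427389521920.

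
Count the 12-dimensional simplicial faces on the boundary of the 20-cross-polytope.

Each 12-face is the convex hull of 13 vertices, one chosen as ±e_i from each of 13 distinct axes: 2^13·C(20,13) = 635043840.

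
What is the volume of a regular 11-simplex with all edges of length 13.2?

V_11 = √(12) · 13.2^11 / (11! · 2^(11/2)) ≈ 4065.21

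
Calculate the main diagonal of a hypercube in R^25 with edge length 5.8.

The space diagonal of an n-cube of side s is s√n. Here 5.8·√25 = 29.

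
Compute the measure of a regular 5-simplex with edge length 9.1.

For a regular n-simplex with edge a, V = (a^n / n!)·√((n+1)/2^n). With a=9.1, n=5: V ≈ 225.178.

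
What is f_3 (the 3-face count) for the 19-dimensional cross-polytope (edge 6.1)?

Number of 3-faces = 2^(3+1) · C(19,3+1) = 16 · 3876 = 62016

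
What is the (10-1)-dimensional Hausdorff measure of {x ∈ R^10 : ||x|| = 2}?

|∂B_10(2)| = 128·π^5/3 ≈ 13056.8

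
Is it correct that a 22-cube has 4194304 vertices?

True. The 22-cube has 2^22 = 4194304 vertices.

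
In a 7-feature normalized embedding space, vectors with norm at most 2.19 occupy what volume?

Volume = π^{7/2}·(2.19)^7/Γ(9/2) ≈ 1141.53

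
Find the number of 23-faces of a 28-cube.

Number of 23-faces = C(28,23) · 2^(28-23) = 98280 · 32 = 3144960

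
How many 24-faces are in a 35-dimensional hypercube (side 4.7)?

Number of 24-faces = C(35,24) · 2^(35-24) = 417225900 · 2048 = 854478643200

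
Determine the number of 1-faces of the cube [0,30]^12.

Number of 1-faces = C(12,1) · 2^(12-1) = 12 · 2048 = 24576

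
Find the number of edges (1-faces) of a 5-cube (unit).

Choose 1 of 5 axes to span the face (C(5,1) = 5 ways), then fix each of the remaining 4 coordinates at one of its two extreme values (2^4 = 16 ways): 5·16 = 80.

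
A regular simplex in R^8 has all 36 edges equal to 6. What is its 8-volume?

V = (6^8 / 8!) · √((8+1) / 2^8) ≈ 7.81071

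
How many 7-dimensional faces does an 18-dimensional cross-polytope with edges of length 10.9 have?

Each 7-face is the convex hull of 8 vertices, one chosen as ±e_i from each of 8 distinct axes: 2^8·C(18,8) = 11202048.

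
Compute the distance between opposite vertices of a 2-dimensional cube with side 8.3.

||(8.3,8.3,...,8.3)|| = √(2)·8.3 ≈ 11.738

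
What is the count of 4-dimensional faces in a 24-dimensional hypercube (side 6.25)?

f_4(24-cube) = (24 choose 4) · 2^20 = 11142168576.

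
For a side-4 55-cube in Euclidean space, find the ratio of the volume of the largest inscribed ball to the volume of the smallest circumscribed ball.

The radii are 4/2 and 4√55/2, so the volume ratio is (1/√55)^55 = 55^{-55/2} ≈ 1.38047e-48.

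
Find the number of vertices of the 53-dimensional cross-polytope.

The vertices are ±e_1, ..., ±e_53, so there are 2·53 = 106.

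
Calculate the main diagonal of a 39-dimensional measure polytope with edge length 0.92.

The space diagonal of an n-cube of side s is s√n. Here 0.92·√39 ≈ 5.7454.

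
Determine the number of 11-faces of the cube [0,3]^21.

f_11(21-cube) = (21 choose 11) · 2^10 = 361181184.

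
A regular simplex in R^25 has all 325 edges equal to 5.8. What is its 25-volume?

V_25 = √(26) · 5.8^25 / (25! · 2^(25/2)) ≈ 6.91299e-10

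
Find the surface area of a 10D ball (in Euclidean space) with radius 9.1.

S_10(9.1) = 2·π^(10/2)·(9.1)^9 / Γ(10/2) ≈ 1.09129e+10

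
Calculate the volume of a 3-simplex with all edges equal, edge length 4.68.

Volume = (√2/12) · 4.68³ = 12.0801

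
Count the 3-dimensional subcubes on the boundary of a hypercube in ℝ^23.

Choose 3 of 23 axes to span the face (C(23,3) = 1771 ways), then fix each of the remaining 20 coordinates at one of its two extreme values (2^20 = 1048576 ways): 1771·1048576 = 1857028096.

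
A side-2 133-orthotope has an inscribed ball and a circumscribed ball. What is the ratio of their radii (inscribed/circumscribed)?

r_in / r_out = (2/2) / (2√133/2) = 1/√133 ≈ 0.086711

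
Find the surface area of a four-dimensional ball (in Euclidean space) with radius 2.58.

S = n·V_n(r)/r = 4·V_4(2.58)/2.58 (volume-to-surface relation), giving 338.992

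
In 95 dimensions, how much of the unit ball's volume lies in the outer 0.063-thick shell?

Shell fraction = 1 - (1-0.063)^95 ≈ 0.997933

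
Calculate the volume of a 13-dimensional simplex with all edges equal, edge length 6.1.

V = (6.1^13 / 13!) · √((13+1) / 2^13) ≈ 0.107492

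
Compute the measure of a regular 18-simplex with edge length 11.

For a regular n-simplex with edge a, V = (a^n / n!)·√((n+1)/2^n). With a=11, n=18: V ≈ 7.39323.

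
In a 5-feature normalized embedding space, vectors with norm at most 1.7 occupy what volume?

Volume = π^{5/2}·(1.7)^5/Γ(7/2) ≈ 74.7383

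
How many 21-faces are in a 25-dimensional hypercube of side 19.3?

Choose 21 of 25 axes to span the face (C(25,21) = 12650 ways), then fix each of the remaining 4 coordinates at one of its two extreme values (2^4 = 16 ways): 12650·16 = 202400.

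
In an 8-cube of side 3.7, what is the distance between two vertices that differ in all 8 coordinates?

d = √(3.7² + 3.7² + ... + 3.7²) [8 terms] = √(8·3.7²) = 3.7√8 ≈ 10.4652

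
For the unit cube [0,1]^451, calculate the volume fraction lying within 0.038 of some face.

1 - (1 - 2·0.038)^451 = 1 - 0.924^451 ≈ 1 - 3.297e-16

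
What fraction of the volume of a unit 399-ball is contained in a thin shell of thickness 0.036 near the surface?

1 - (1-0.036)^399 ≈ 0.9999995567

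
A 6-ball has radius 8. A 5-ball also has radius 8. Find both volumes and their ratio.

V_6(8) ≈ 1.35468e+06. V_5(8) ≈ 172484. Ratio V_6/V_5 ≈ 7.854.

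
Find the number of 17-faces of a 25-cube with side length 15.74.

Number of 17-faces = C(25,17) · 2^(25-17) = 1081575 · 256 = 276883200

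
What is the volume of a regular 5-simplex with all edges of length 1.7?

V_5 = √(6) · 1.7^5 / (5! · 2^(5/2)) ≈ 0.0512347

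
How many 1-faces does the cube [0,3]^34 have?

The 34-cube has n·2^(n-1) = 34·2^33 = 34·8589934592 = 292057776128 edges.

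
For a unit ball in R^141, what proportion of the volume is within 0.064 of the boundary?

Shell fraction = 1 - (1-0.064)^141 ≈ 0.999911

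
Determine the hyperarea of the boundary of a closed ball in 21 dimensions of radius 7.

S_21(7) = 2·π^(21/2)·(7)^20 / Γ(21/2) = 23344937339644196864·π^10/93532725 ≈ 2.33737e+16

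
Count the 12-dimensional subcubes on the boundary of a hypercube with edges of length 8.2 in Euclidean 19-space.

Choose 12 of 19 axes to span the face (C(19,12) = 50388 ways), then fix each of the remaining 7 coordinates at one of its two extreme values (2^7 = 128 ways): 50388·128 = 6449664.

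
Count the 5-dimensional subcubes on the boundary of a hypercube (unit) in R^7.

Number of 5-faces = C(7,5) · 2^(7-5) = 21 · 4 = 84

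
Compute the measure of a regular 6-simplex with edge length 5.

V = (5^6 / 6!) · √((6+1) / 2^6) ≈ 7.17706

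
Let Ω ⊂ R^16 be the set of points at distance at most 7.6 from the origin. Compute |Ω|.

V_16(7.6) = π^(16/2) · (7.6)^16 / Γ(16/2 + 1) ≈ 2.91539e+13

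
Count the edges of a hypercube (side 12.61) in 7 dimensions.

An n-cube has n·2^(n-1) edges. With n = 7: 7·64 = 448.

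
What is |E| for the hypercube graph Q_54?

The 54-cube has n·2^(n-1) = 54·2^53 = 54·9007199254740992 = 486388759756013568 edges.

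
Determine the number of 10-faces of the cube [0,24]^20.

An n-cube has C(n,k)·2^(n-k) k-faces. Here C(20,10)·2^10 = 184756·1024 = 189190144.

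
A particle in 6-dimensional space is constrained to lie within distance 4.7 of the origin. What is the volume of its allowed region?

Volume = π^{6/2}·(4.7)^6/Γ(4) ≈ 55703.9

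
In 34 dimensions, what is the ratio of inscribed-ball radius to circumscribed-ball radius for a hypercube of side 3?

For an n-cube of any side s, the inradius is s/2 and the circumradius is s√n/2, so the ratio is 1/√34 ≈ 0.171499.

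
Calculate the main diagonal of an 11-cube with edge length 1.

d = √(1² + 1² + ... + 1²) [11 terms] = √(11·1²) = 1√11 ≈ 3.31662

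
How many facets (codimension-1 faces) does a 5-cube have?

Choose 4 of 5 axes to span the face (C(5,4) = 5 ways), then fix each of the remaining 1 coordinate at one of its two extreme values (2^1 = 2 ways): 5·2 = 10.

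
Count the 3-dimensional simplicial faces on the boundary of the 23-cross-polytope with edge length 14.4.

f_3(23-orthoplex) = 2^4 · (23 choose 4) = 141680.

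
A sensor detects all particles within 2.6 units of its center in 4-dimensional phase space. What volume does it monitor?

V_4(2.6) = π^(4/2) · (2.6)^4 / Γ(4/2 + 1) ≈ 225.509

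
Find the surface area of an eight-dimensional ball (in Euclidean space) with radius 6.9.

S_8(6.9) = 2·π^(8/2)·(6.9)^7 / Γ(8/2) ≈ 2.41781e+07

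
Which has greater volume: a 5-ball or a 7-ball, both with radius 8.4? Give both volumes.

V_5(8.4) ≈ 220138. V_7(8.4) ≈ 1.39423e+07. The 7-ball is larger.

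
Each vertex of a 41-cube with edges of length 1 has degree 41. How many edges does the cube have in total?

An n-cube has n·2^(n-1) edges. With n = 41: 41·1099511627776 = 45079976738816.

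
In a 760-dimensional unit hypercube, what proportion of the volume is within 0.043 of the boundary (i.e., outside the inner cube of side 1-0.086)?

1 - (1 - 2·0.043)^760 = 1 - 0.914^760 ≈ 1 - 2.085e-30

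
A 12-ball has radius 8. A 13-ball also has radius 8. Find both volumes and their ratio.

V_12(8) ≈ 9.17586e+10. V_13(8) ≈ 5.00623e+11. Ratio V_12/V_13 ≈ 0.1833.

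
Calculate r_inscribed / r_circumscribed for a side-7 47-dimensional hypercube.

r_in / r_out = (7/2) / (7√47/2) = 1/√47 ≈ 0.145865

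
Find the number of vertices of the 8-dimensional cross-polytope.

An n-cross-polytope has 2n vertices; here n = 8, giving 16.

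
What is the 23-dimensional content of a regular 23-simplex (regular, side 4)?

For a regular n-simplex with edge a, V = (a^n / n!)·√((n+1)/2^n). With a=4, n=23: V ≈ 4.60411e-12.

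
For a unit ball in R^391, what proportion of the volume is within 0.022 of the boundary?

V(inner)/V(outer) = ((1-0.022)/1)^391 ≈ 0.0001669, so the shell fraction is 0.999833.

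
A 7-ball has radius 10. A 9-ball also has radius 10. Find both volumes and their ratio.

V_7(10) ≈ 4.72477e+07. V_9(10) ≈ 3.29851e+09. Ratio V_7/V_9 ≈ 0.01432.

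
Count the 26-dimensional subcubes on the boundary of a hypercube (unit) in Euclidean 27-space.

f_26(27-cube) = (27 choose 26) · 2^1 = 54.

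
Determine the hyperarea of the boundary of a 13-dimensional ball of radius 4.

S = n·V_n(r)/r = 13·V_13(4)/4 (volume-to-surface relation), giving 2147483648·π^6/10395 ≈ 1.98612e+08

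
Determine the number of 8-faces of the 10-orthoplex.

f_8(10-orthoplex) = 2^9 · (10 choose 9) = 5120.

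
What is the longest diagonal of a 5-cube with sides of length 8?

Diagonal = √5 · 8 ≈ 17.8885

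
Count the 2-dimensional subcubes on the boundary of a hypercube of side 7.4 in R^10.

Choose 2 of 10 axes to span the face (C(10,2) = 45 ways), then fix each of the remaining 8 coordinates at one of its two extreme values (2^8 = 256 ways): 45·256 = 11520.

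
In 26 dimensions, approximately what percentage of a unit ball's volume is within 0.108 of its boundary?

1 - (1-0.108)^26 ≈ 0.948774 ≈ 94.88%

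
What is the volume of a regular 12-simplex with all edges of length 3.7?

V = (3.7^12 / 12!) · √((12+1) / 2^12) ≈ 0.00077424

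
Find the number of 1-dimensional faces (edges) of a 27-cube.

An n-cube has n·2^(n-1) edges. With n = 27: 27·67108864 = 1811939328.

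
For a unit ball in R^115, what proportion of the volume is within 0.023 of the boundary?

Shell fraction = 1 - (1-0.023)^115 ≈ 0.931155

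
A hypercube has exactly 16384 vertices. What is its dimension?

2^n = 16384 ⇒ n = log_2(16384) = 14.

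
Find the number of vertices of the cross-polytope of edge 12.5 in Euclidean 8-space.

f_0(8-orthoplex) = 2^1 · (8 choose 1) = 16.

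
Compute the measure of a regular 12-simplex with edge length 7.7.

V = (7.7^12 / 12!) · √((12+1) / 2^12) ≈ 5.10909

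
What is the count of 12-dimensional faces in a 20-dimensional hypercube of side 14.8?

Choose 12 of 20 axes to span the face (C(20,12) = 125970 ways), then fix each of the remaining 8 coordinates at one of its two extreme values (2^8 = 256 ways): 125970·256 = 32248320.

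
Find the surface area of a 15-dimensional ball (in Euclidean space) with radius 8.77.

S = n·V_n(r)/r = 15·V_15(8.77)/8.77 (volume-to-surface relation), giving 9.10994e+13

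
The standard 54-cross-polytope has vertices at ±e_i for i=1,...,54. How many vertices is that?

The 54-dimensional cross-polytope has 2n = 2·54 = 108 vertices.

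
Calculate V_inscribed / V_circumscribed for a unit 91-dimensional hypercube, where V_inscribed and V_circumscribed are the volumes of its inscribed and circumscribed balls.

V_in / V_out = (r_in/r_out)^91 = (1/√91)^91 = 91^(-91/2) ≈ 7.30494e-90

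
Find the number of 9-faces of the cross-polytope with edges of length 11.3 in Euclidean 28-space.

Number of 9-faces = 2^(9+1) · C(28,9+1) = 1024 · 13123110 = 13438064640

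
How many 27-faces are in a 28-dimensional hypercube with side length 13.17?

Choose 27 of 28 axes to span the face (C(28,27) = 28 ways), then fix each of the remaining 1 coordinate at one of its two extreme values (2^1 = 2 ways): 28·2 = 56.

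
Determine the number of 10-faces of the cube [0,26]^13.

Number of 10-faces = C(13,10) · 2^(13-10) = 286 · 8 = 2288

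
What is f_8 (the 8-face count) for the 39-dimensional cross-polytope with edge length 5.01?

Number of 8-faces = 2^(8+1) · C(39,8+1) = 512 · 211915132 = 108500547584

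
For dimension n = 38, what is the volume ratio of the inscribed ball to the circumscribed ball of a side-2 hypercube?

Volume scales as r^n, and r_in/r_out = 1/√38, giving (1/√38)^38 ≈ 9.64077e-31.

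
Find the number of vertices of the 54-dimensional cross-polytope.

Number of vertices = 2n = 108.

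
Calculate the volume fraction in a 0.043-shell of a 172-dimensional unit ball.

V(inner)/V(outer) = ((1-0.043)/1)^172 ≈ 0.000521, so the shell fraction is 0.999479.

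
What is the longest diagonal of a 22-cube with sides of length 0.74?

||(0.74,0.74,...,0.74)|| = √(22)·0.74 ≈ 3.47091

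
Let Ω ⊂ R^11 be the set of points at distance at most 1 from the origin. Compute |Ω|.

V = 64·π^5/10395 ≈ 1.8841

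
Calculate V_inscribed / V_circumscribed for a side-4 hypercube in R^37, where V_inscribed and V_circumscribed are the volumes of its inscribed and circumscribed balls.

The radii are 4/2 and 4√37/2, so the volume ratio is (1/√37)^37 = 37^{-37/2} ≈ 9.73348e-30.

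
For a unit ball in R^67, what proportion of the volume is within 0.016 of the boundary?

1 - (1-0.016)^67 ≈ 0.660631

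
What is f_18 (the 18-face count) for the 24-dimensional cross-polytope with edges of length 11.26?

f_18(24-orthoplex) = 2^19 · (24 choose 19) = 22284337152.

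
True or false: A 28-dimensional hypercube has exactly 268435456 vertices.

True. The 28-cube has 2^28 = 268435456 vertices.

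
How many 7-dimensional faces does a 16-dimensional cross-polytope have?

Each 7-face is the convex hull of 8 vertices, one chosen as ±e_i from each of 8 distinct axes: 2^8·C(16,8) = 3294720.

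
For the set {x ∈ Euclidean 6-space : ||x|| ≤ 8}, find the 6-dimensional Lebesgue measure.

V = 131072·π^3/3 ≈ 1.35468e+06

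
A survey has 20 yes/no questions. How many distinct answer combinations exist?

The 20-cube has 2^20 = 1048576 vertices.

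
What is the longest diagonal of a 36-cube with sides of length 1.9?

d = √(1.9² + 1.9² + ... + 1.9²) [36 terms] = √(36·1.9²) = 1.9√36 = 11.4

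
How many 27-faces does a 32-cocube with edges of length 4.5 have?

Each 27-face is the convex hull of 28 vertices, one chosen as ±e_i from each of 28 distinct axes: 2^28·C(32,28) = 9652938997760.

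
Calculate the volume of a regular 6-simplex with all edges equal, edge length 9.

Volume = 9^6 · √(7/2^6) / 6! ≈ 244.108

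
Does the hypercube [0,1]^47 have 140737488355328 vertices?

True. The 47-cube has 2^47 = 140737488355328 vertices.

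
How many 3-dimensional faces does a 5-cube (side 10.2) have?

Choose 3 of 5 axes to span the face (C(5,3) = 10 ways), then fix each of the remaining 2 coordinates at one of its two extreme values (2^2 = 4 ways): 10·4 = 40.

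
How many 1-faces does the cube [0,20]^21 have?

Number of 1-faces = C(21,1)·2^(21-1) = 21·1048576 = 22020096.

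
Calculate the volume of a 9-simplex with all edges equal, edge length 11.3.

V_9 = √(10) · 11.3^9 / (9! · 2^(9/2)) ≈ 1156.93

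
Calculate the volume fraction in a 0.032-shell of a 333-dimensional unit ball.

Shell fraction = 1 - (1-0.032)^333 ≈ 0.99998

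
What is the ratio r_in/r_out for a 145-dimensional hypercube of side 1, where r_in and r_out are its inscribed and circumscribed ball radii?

Ratio = (s/2)/(s√145/2) = 145^(-1/2) ≈ 0.0830455.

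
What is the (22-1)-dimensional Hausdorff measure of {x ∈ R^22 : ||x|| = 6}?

|∂B_22(6)| = 2115832430592·π^11/175 ≈ 3.55707e+15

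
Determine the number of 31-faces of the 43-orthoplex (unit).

f_31(43-orthoplex) = 2^32 · (43 choose 32) = 24704670565404770304.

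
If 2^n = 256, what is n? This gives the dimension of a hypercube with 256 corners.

2^n = 256 ⇒ n = log_2(256) = 8.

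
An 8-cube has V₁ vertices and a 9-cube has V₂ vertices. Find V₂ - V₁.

V₁ = 2^8 = 256. V₂ = 2^9 = 512. V₂ - V₁ = 256.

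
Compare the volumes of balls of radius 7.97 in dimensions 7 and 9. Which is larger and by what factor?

V_7(7.97) ≈ 9.65136e+06, V_9(7.97) ≈ 4.27999e+08. The 9-ball is larger by a factor of 44.35.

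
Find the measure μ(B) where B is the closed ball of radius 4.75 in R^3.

Volume = π^{3/2}·(4.75)^3/Γ(5/2) ≈ 448.921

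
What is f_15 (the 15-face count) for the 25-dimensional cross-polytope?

Number of 15-faces = 2^(15+1) · C(25,15+1) = 65536 · 2042975 = 133888409600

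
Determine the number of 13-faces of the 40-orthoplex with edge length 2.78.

f_13(40-orthoplex) = 2^14 · (40 choose 14) = 380222338498560.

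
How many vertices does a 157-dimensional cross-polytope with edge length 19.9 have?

An n-cross-polytope has 2n vertices; here n = 157, giving 314.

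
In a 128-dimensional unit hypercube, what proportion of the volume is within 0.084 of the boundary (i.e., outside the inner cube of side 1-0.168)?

The inner cube has side 1-2·0.084 = 0.832 and volume (0.832)^128 ≈ 5.967e-11, so the shell holds 1 - 5.967e-11 of the volume.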